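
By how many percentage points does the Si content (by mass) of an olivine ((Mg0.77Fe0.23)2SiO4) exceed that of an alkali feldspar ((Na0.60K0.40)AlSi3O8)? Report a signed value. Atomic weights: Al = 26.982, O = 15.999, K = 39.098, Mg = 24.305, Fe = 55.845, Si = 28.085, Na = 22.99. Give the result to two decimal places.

-13.26 percentage points

Si in (Mg0.77Fe0.23)2SiO4: molar mass 155.199 g/mol; 1×28.085 = 28.085 g → 18.10 wt%.
Si in (Na0.60K0.40)AlSi3O8: molar mass 268.662 g/mol; 3×28.085 = 84.255 g → 31.36 wt%.
Difference = 18.10 − 31.36 = -13.26 percentage points.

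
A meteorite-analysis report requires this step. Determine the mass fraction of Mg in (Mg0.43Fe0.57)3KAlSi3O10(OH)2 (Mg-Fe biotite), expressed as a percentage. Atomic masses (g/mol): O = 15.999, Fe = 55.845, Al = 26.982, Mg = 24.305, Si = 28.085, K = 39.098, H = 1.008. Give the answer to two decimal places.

Formula mass = 1.29*24.305 + 1.71*55.845 + 1*39.098 + 1*26.982 + 3*28.085 + 12*15.999 + 2*1.008 = 471.187 g/mol, of which 31.353 g is Mg.
So Mg makes up 31.353/471.187 = 0.0665 of the mass, i.e. 6.65%.

6.65 mass %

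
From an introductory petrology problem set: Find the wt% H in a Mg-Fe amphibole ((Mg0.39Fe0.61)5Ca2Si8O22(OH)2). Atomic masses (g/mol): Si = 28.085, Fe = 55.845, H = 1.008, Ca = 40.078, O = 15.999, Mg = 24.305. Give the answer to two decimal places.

M((Mg0.39Fe0.61)5Ca2Si8O22(OH)2) = 908.550 g/mol.
H contributes 2 × 1.008 = 2.016 g per mole.
2.016/908.550 = 0.0022 → 0.22%.

0.22 wt%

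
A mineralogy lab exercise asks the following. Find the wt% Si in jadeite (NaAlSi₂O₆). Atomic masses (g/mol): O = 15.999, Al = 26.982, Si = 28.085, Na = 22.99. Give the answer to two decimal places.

Molar mass of NaAlSi₂O₆: 1*22.99 + 1*26.982 + 2*28.085 + 6*15.999 = 202.136 g/mol.
Mass of Si per formula unit: 2 × 28.085 = 56.170 g.
Weight fraction Si = 56.170 / 202.136 = 0.2779.

27.79 weight percent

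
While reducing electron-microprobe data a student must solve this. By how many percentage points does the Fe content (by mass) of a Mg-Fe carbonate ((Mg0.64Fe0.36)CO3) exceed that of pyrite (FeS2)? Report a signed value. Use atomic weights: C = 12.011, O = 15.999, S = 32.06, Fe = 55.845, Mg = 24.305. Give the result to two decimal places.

Fe in (Mg0.64Fe0.36)CO3: molar mass 95.667 g/mol; 0.36×55.845 = 20.104 g → 21.01 wt%.
Fe in FeS2: molar mass 119.965 g/mol; 1×55.845 = 55.845 g → 46.55 wt%.
Difference = 21.01 − 46.55 = -25.54 percentage points.

-25.54 percentage points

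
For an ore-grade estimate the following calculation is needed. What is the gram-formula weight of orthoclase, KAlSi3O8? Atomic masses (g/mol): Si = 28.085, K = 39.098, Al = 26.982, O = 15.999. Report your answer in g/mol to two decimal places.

278.33 g/mol

The formula mass is the sum 1×39.098 + 1×26.982 + 3×28.085 + 8×15.999.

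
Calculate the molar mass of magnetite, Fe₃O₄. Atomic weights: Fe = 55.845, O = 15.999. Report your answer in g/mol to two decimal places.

231.53 g/mol

The formula mass is the sum 3×55.845 + 4×15.999.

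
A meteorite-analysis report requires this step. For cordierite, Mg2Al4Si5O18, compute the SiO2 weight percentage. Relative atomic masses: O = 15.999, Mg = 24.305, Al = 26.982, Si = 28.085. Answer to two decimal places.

51.36 wt%

M(Mg2Al4Si5O18) = 584.945 g/mol; M(SiO2) = 60.083 g/mol.
Moles SiO2 per formula unit = 5 Si ÷ 1 = 5.0000.
SiO2 fraction = (5.0000 × 60.083) / 584.945 = 300.415/584.945 = 0.5136.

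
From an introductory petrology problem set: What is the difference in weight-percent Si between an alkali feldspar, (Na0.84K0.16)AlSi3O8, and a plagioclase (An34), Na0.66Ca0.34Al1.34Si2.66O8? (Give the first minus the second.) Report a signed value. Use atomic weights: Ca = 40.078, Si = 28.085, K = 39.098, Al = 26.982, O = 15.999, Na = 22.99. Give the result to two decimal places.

3.91 percentage points

First mineral: 84.255 g Si in 264.796 g formula = 31.82 wt% Si.
Second mineral: 74.706 g Si in 267.654 g formula = 27.91 wt% Si.
31.82% − 27.91% gives a difference of 3.91 percentage points.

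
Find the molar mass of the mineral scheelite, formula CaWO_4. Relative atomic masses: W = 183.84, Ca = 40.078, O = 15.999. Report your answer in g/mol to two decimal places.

287.91 g/mol

The formula mass is the sum 1×40.078 + 1×183.84 + 4×15.999.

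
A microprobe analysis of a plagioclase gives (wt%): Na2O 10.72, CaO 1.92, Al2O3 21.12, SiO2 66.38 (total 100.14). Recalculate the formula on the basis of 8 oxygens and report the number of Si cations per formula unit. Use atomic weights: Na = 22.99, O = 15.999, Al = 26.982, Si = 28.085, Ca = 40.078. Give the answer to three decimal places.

2.909 Si apfu

Na2O (M=61.979): mol = 0.17296; Na = 0.34592, O = 0.17296.
CaO (M=56.077): mol = 0.03424; Ca = 0.03424, O = 0.03424.
Al2O3 (M=101.961): mol = 0.20714; Al = 0.41428, O = 0.62142.
SiO2 (M=60.083): mol = 1.10481; Si = 1.10481, O = 2.20962.
ΣO = 3.03824; factor = 8/ΣO = 2.63310.
Si apfu = 1.10481 × 2.63310 = 2.909.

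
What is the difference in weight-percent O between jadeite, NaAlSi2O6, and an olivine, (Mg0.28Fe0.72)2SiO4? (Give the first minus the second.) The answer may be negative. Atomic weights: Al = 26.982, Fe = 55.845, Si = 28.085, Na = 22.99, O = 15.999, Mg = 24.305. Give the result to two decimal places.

13.10 percentage points

M(NaAlSi2O6) = 202.136 g/mol, so wt% O = 95.994/202.136 × 100 = 47.49%.
M((Mg0.28Fe0.72)2SiO4) = 186.109 g/mol, so wt% O = 63.996/186.109 × 100 = 34.39%.
47.49 − 34.39 = 13.10 pp.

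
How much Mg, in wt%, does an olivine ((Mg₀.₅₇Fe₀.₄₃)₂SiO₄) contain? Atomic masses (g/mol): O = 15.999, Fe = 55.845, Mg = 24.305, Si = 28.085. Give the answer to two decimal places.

Formula mass = 1.14·24.305 + 0.86·55.845 + 1·28.085 + 4·15.999 = 167.815 g/mol, of which 27.708 g is Mg.
So Mg makes up 27.708/167.815 = 0.1651 of the mass, i.e. 16.51%.

16.51 wt%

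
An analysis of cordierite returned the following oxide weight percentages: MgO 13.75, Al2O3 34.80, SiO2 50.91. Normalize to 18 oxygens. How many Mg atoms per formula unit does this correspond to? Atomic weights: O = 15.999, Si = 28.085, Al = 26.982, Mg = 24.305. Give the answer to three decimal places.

2.007 Mg apfu

MgO: 13.75/40.304 = 0.34116 mol → 0.34116 mol Mg, 0.34116 mol O.
Al2O3: 34.80/101.961 = 0.34131 mol → 0.68262 mol Al, 1.02393 mol O.
SiO2: 50.91/60.083 = 0.84733 mol → 0.84733 mol Si, 1.69466 mol O.
Total oxygen = 3.05975 mol. Normalization factor = 18/3.05975 = 5.88283.
Mg per 18 O = 0.34116 × 5.88283 = 2.007.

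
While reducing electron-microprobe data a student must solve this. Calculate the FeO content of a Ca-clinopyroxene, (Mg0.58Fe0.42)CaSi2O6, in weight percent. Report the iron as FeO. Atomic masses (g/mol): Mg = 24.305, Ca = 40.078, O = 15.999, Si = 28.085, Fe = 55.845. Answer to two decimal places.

13.13 wt%

Molar mass of (Mg0.58Fe0.42)CaSi2O6 = 0.58×24.305 + 0.42×55.845 + 1×40.078 + 2×28.085 + 6×15.999 = 229.794 g/mol.
Each formula unit contains 0.42 Fe, equivalent to 0.42/1 = 0.4200 mol FeO.
M(FeO) = 1×55.845 + 1×15.999 = 71.844 g/mol.
Mass of FeO per formula unit = 0.4200 × 71.844 = 30.174 g.
FeO wt% = 30.174 / 229.794 × 100 = 13.13%.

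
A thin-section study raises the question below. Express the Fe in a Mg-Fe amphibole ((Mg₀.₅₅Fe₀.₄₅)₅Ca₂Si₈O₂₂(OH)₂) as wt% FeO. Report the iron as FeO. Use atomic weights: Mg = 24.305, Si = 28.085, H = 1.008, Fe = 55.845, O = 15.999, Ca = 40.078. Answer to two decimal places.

Formula mass = 883.318 g/mol.
2.25 Fe → 2.2500 mol FeO per formula unit; M(FeO) = 71.844, so FeO mass = 161.649 g.
161.649/883.318 × 100 = 18.30 wt%.

18.30 wt%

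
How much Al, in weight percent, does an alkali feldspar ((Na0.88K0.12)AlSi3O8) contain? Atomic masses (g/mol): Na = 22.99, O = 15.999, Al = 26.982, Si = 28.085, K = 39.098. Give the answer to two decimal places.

10.21 weight percent

Formula mass = 0.88×22.99 + 0.12×39.098 + 1×26.982 + 3×28.085 + 8×15.999 = 264.152 g/mol, of which 26.982 g is Al.
So Al makes up 26.982/264.152 = 0.1021 of the mass, i.e. 10.21%.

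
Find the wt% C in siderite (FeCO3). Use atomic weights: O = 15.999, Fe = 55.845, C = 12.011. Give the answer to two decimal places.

M(FeCO3) = 115.853 g/mol.
C contributes 1 × 12.011 = 12.011 g per mole.
12.011/115.853 = 0.1037 → 10.37%.

10.37 mass %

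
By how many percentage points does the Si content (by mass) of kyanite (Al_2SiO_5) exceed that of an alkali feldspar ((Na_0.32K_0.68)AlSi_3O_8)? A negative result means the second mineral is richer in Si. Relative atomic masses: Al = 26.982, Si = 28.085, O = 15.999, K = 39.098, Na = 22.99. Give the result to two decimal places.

First mineral: 28.085 g Si in 162.044 g formula = 17.33 wt% Si.
Second mineral: 84.255 g Si in 273.172 g formula = 30.84 wt% Si.
17.33% − 30.84% gives a difference of -13.51 percentage points.

-13.51 percentage points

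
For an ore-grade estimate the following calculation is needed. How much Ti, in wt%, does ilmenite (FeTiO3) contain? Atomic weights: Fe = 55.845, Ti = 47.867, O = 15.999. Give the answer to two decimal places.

31.55 wt%

Formula mass = 1×55.845 + 1×47.867 + 3×15.999 = 151.709 g/mol, of which 47.867 g is Ti.
So Ti makes up 47.867/151.709 = 0.3155 of the mass, i.e. 31.55%.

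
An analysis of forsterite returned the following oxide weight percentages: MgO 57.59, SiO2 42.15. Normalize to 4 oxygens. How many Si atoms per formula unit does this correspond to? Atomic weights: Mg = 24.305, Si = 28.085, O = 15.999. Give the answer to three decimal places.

0.991 Si apfu

57.59 wt% MgO ÷ 40.304 g/mol = 1.42889 mol, giving 1.42889 Mg and 1.42889 O.
42.15 wt% SiO2 ÷ 60.083 g/mol = 0.70153 mol, giving 0.70153 Si and 1.40306 O.
Oxygen sums to 2.83195; scaling by 4/2.83195 = 1.41245 puts the formula on 4 O.
Si: 0.70153 × 1.41245 = 0.991 atoms per formula unit.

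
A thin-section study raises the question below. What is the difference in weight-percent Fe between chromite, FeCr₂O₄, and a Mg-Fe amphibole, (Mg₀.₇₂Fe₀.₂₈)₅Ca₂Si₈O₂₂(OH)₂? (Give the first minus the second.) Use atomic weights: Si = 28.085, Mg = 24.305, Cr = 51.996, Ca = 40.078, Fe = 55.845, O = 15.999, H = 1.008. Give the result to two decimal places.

15.82 percentage points

M(FeCr₂O₄) = 223.833 g/mol, so wt% Fe = 55.845/223.833 × 100 = 24.95%.
M((Mg₀.₇₂Fe₀.₂₈)₅Ca₂Si₈O₂₂(OH)₂) = 856.509 g/mol, so wt% Fe = 78.183/856.509 × 100 = 9.13%.
24.95 − 9.13 = 15.82 pp.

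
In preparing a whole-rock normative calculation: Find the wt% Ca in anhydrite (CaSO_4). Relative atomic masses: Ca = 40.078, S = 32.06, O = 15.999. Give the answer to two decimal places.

29.44 mass %

M(CaSO_4) = 136.134 g/mol.
Ca contributes 1 × 40.078 = 40.078 g per mole.
40.078/136.134 = 0.2944 → 29.44%.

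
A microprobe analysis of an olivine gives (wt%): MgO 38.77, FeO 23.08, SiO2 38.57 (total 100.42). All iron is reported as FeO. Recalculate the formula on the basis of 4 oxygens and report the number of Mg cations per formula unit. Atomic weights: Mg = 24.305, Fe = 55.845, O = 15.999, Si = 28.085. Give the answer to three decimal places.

38.77 wt% MgO ÷ 40.304 g/mol = 0.96194 mol, giving 0.96194 Mg and 0.96194 O.
23.08 wt% FeO ÷ 71.844 g/mol = 0.32125 mol, giving 0.32125 Fe and 0.32125 O.
38.57 wt% SiO2 ÷ 60.083 g/mol = 0.64195 mol, giving 0.64195 Si and 1.28390 O.
Oxygen sums to 2.56709; scaling by 4/2.56709 = 1.55818 puts the formula on 4 O.
Mg: 0.96194 × 1.55818 = 1.499 atoms per formula unit.

1.499 Mg apfu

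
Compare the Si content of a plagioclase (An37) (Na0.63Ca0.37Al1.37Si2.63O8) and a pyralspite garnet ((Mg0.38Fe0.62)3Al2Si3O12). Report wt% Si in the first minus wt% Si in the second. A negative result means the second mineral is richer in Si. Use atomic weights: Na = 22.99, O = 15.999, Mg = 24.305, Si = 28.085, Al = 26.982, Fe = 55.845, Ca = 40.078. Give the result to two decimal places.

First mineral: 73.864 g Si in 268.133 g formula = 27.55 wt% Si.
Second mineral: 84.255 g Si in 461.786 g formula = 18.25 wt% Si.
27.55% − 18.25% gives a difference of 9.30 percentage points.

9.30 percentage points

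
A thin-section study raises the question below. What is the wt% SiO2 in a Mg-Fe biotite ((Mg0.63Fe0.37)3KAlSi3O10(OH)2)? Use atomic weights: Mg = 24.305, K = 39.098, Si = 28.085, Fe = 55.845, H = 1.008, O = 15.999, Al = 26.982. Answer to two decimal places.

39.85 wt%

Molar mass of (Mg0.63Fe0.37)3KAlSi3O10(OH)2 = 1.89×24.305 + 1.11×55.845 + 1×39.098 + 1×26.982 + 3×28.085 + 12×15.999 + 2×1.008 = 452.263 g/mol.
Each formula unit contains 3 Si, equivalent to 3/1 = 3.0000 mol SiO2.
M(SiO2) = 1×28.085 + 2×15.999 = 60.083 g/mol.
Mass of SiO2 per formula unit = 3.0000 × 60.083 = 180.249 g.
SiO2 wt% = 180.249 / 452.263 × 100 = 39.85%.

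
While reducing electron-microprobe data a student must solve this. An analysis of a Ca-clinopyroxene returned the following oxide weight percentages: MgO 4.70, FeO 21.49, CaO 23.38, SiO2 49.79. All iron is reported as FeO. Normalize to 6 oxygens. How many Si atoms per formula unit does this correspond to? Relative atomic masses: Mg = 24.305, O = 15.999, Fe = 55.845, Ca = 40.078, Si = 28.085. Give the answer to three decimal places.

4.70 wt% MgO ÷ 40.304 g/mol = 0.11661 mol, giving 0.11661 Mg and 0.11661 O.
21.49 wt% FeO ÷ 71.844 g/mol = 0.29912 mol, giving 0.29912 Fe and 0.29912 O.
23.38 wt% CaO ÷ 56.077 g/mol = 0.41693 mol, giving 0.41693 Ca and 0.41693 O.
49.79 wt% SiO2 ÷ 60.083 g/mol = 0.82869 mol, giving 0.82869 Si and 1.65738 O.
Oxygen sums to 2.49004; scaling by 6/2.49004 = 2.40960 puts the formula on 6 O.
Si: 0.82869 × 2.40960 = 1.997 atoms per formula unit.

1.997 Si apfu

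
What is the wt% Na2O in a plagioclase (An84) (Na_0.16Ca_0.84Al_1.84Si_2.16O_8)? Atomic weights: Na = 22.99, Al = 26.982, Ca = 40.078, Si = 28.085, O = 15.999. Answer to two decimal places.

M(Na_0.16Ca_0.84Al_1.84Si_2.16O_8) = 275.646 g/mol; M(Na2O) = 61.979 g/mol.
Moles Na2O per formula unit = 0.16 Na ÷ 2 = 0.0800.
Na2O fraction = (0.0800 × 61.979) / 275.646 = 4.958/275.646 = 0.0180.

1.80 wt%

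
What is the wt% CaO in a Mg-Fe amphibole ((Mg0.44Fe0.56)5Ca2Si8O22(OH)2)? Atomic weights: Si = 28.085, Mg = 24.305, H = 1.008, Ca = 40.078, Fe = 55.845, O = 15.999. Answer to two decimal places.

Formula mass = 900.665 g/mol.
2 Ca → 2.0000 mol CaO per formula unit; M(CaO) = 56.077, so CaO mass = 112.154 g.
112.154/900.665 × 100 = 12.45 wt%.

12.45 wt%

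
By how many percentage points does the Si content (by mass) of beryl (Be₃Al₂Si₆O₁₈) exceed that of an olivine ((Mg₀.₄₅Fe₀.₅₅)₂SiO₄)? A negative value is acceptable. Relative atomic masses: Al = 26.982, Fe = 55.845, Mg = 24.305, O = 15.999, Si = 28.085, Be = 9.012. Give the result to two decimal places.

Si in Be₃Al₂Si₆O₁₈: molar mass 537.492 g/mol; 6×28.085 = 168.510 g → 31.35 wt%.
Si in (Mg₀.₄₅Fe₀.₅₅)₂SiO₄: molar mass 175.385 g/mol; 1×28.085 = 28.085 g → 16.01 wt%.
Difference = 31.35 − 16.01 = 15.34 percentage points.

15.34 percentage points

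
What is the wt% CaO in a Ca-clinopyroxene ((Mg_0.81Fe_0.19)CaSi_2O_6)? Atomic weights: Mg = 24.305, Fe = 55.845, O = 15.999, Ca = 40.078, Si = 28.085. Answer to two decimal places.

25.20 wt%

Formula mass = 222.540 g/mol.
1 Ca → 1.0000 mol CaO per formula unit; M(CaO) = 56.077, so CaO mass = 56.077 g.
56.077/222.540 × 100 = 25.20 wt%.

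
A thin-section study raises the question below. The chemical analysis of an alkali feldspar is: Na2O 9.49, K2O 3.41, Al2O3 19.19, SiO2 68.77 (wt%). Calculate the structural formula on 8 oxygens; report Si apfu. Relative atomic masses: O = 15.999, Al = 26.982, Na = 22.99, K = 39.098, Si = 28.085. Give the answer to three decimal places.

Na2O (M=61.979): mol = 0.15312; Na = 0.30624, O = 0.15312.
K2O (M=94.195): mol = 0.03620; K = 0.07240, O = 0.03620.
Al2O3 (M=101.961): mol = 0.18821; Al = 0.37642, O = 0.56463.
SiO2 (M=60.083): mol = 1.14458; Si = 1.14458, O = 2.28916.
ΣO = 3.04311; factor = 8/ΣO = 2.62889.
Si apfu = 1.14458 × 2.62889 = 3.009.

3.009 Si apfu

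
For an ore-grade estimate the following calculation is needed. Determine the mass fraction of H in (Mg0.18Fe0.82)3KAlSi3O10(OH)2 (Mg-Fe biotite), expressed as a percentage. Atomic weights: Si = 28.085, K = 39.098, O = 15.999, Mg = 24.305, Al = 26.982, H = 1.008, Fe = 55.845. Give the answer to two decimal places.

0.41 wt%

Formula mass = 0.54×24.305 + 2.46×55.845 + 1×39.098 + 1×26.982 + 3×28.085 + 12×15.999 + 2×1.008 = 494.842 g/mol, of which 2.016 g is H.
So H makes up 2.016/494.842 = 0.0041 of the mass, i.e. 0.41%.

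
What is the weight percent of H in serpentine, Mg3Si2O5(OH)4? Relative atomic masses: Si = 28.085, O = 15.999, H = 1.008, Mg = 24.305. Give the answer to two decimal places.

M(Mg3Si2O5(OH)4) = 277.108 g/mol.
H contributes 4 × 1.008 = 4.032 g per mole.
4.032/277.108 = 0.0146 → 1.46%.

1.46 weight percent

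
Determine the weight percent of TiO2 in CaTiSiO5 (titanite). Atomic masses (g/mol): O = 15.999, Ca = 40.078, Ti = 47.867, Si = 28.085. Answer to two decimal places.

Formula mass = 196.025 g/mol.
1 Ti → 1.0000 mol TiO2 per formula unit; M(TiO2) = 79.865, so TiO2 mass = 79.865 g.
79.865/196.025 × 100 = 40.74 wt%.

40.74 wt%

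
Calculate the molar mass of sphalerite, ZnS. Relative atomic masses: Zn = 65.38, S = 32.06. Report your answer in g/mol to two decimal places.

97.44 g/mol

M = 1·65.38 + 1·32.06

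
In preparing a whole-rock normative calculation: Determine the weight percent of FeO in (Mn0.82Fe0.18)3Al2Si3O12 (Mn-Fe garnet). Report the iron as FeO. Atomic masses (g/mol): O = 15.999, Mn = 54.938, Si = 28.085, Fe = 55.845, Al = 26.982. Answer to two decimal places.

7.83 wt%

M((Mn0.82Fe0.18)3Al2Si3O12) = 495.511 g/mol; M(FeO) = 71.844 g/mol.
Moles FeO per formula unit = 0.54 Fe ÷ 1 = 0.5400.
FeO fraction = (0.5400 × 71.844) / 495.511 = 38.796/495.511 = 0.0783.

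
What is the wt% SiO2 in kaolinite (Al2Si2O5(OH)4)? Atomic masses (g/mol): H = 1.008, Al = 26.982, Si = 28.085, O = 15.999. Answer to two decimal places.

46.55 wt%

Formula mass = 258.157 g/mol.
2 Si → 2.0000 mol SiO2 per formula unit; M(SiO2) = 60.083, so SiO2 mass = 120.166 g.
120.166/258.157 × 100 = 46.55 wt%.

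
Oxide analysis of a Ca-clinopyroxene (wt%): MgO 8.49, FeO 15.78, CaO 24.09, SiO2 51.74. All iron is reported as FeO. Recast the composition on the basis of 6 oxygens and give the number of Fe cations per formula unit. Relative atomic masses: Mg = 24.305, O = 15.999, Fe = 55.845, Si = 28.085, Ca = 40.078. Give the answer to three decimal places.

8.49 wt% MgO ÷ 40.304 g/mol = 0.21065 mol, giving 0.21065 Mg and 0.21065 O.
15.78 wt% FeO ÷ 71.844 g/mol = 0.21964 mol, giving 0.21964 Fe and 0.21964 O.
24.09 wt% CaO ÷ 56.077 g/mol = 0.42959 mol, giving 0.42959 Ca and 0.42959 O.
51.74 wt% SiO2 ÷ 60.083 g/mol = 0.86114 mol, giving 0.86114 Si and 1.72228 O.
Oxygen sums to 2.58216; scaling by 6/2.58216 = 2.32364 puts the formula on 6 O.
Fe: 0.21964 × 2.32364 = 0.510 atoms per formula unit.

0.510 Fe apfu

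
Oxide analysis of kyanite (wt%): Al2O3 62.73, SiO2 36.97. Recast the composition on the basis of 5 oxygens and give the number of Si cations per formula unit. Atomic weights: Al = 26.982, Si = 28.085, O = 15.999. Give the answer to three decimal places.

1.000 Si apfu

62.73 wt% Al2O3 ÷ 101.961 g/mol = 0.61524 mol, giving 1.23048 Al and 1.84572 O.
36.97 wt% SiO2 ÷ 60.083 g/mol = 0.61532 mol, giving 0.61532 Si and 1.23064 O.
Oxygen sums to 3.07636; scaling by 5/3.07636 = 1.62530 puts the formula on 5 O.
Si: 0.61532 × 1.62530 = 1.000 atoms per formula unit.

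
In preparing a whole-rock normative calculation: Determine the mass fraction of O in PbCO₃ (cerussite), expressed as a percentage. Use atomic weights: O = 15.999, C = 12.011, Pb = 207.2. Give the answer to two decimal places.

17.96 weight percent

Molar mass of PbCO₃: 1·207.2 + 1·12.011 + 3·15.999 = 267.208 g/mol.
Mass of O per formula unit: 3 × 15.999 = 47.997 g.
Weight fraction O = 47.997 / 267.208 = 0.1796.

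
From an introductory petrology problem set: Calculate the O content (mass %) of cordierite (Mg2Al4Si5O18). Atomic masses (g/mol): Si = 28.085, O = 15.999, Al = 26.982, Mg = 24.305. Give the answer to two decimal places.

Formula mass = 2×24.305 + 4×26.982 + 5×28.085 + 18×15.999 = 584.945 g/mol, of which 287.982 g is O.
So O makes up 287.982/584.945 = 0.4923 of the mass, i.e. 49.23%.

49.23 mass %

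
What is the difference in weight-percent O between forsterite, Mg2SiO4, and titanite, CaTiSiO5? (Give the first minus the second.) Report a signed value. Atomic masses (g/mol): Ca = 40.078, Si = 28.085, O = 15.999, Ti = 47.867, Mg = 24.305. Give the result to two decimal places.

4.68 percentage points

M(Mg2SiO4) = 140.691 g/mol, so wt% O = 63.996/140.691 × 100 = 45.49%.
M(CaTiSiO5) = 196.025 g/mol, so wt% O = 79.995/196.025 × 100 = 40.81%.
45.49 − 40.81 = 4.68 pp.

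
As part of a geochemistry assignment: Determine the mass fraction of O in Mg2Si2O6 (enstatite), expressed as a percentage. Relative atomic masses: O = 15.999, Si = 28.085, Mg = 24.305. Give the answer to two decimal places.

47.81 mass %

Molar mass of Mg2Si2O6: 2*24.305 + 2*28.085 + 6*15.999 = 200.774 g/mol.
Mass of O per formula unit: 6 × 15.999 = 95.994 g.
Weight fraction O = 95.994 / 200.774 = 0.4781.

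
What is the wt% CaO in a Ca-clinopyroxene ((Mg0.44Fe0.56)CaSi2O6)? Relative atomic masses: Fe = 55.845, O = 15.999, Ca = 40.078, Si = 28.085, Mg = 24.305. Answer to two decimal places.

Molar mass of (Mg0.44Fe0.56)CaSi2O6 = 0.44·24.305 + 0.56·55.845 + 1·40.078 + 2·28.085 + 6·15.999 = 234.209 g/mol.
Each formula unit contains 1 Ca, equivalent to 1/1 = 1.0000 mol CaO.
M(CaO) = 1×40.078 + 1×15.999 = 56.077 g/mol.
Mass of CaO per formula unit = 1.0000 × 56.077 = 56.077 g.
CaO wt% = 56.077 / 234.209 × 100 = 23.94%.

23.94 wt%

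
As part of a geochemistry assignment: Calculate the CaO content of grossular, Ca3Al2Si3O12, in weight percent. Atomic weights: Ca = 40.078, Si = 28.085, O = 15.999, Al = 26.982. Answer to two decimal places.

Molar mass of Ca3Al2Si3O12 = 3×40.078 + 2×26.982 + 3×28.085 + 12×15.999 = 450.441 g/mol.
Each formula unit contains 3 Ca, equivalent to 3/1 = 3.0000 mol CaO.
M(CaO) = 1×40.078 + 1×15.999 = 56.077 g/mol.
Mass of CaO per formula unit = 3.0000 × 56.077 = 168.231 g.
CaO wt% = 168.231 / 450.441 × 100 = 37.35%.

37.35 wt%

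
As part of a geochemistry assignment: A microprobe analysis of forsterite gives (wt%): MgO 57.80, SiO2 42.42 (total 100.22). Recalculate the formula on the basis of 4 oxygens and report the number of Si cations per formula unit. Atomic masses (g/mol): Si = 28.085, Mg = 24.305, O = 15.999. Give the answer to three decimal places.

MgO (M=40.304): mol = 1.43410; Mg = 1.43410, O = 1.43410.
SiO2 (M=60.083): mol = 0.70602; Si = 0.70602, O = 1.41204.
ΣO = 2.84614; factor = 4/ΣO = 1.40541.
Si apfu = 0.70602 × 1.40541 = 0.992.

0.992 Si apfu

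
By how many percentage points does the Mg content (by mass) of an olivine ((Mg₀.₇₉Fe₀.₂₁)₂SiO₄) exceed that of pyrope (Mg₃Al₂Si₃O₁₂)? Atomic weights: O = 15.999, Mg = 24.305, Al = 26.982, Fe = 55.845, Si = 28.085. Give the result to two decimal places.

First mineral: 38.402 g Mg in 153.938 g formula = 24.95 wt% Mg.
Second mineral: 72.915 g Mg in 403.122 g formula = 18.09 wt% Mg.
24.95% − 18.09% gives a difference of 6.86 percentage points.

6.86 percentage points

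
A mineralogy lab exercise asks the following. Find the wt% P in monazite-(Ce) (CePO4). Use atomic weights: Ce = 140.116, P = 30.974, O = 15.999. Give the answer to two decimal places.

M(CePO4) = 235.086 g/mol.
P contributes 1 × 30.974 = 30.974 g per mole.
30.974/235.086 = 0.1318 → 13.18%.

13.18 mass %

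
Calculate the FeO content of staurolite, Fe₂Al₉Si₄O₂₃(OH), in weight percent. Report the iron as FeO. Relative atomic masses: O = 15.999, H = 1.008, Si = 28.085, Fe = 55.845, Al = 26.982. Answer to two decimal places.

16.87 wt%

Molar mass of Fe₂Al₉Si₄O₂₃(OH) = 2*55.845 + 9*26.982 + 4*28.085 + 24*15.999 + 1*1.008 = 851.852 g/mol.
Each formula unit contains 2 Fe, equivalent to 2/1 = 2.0000 mol FeO.
M(FeO) = 1×55.845 + 1×15.999 = 71.844 g/mol.
Mass of FeO per formula unit = 2.0000 × 71.844 = 143.688 g.
FeO wt% = 143.688 / 851.852 × 100 = 16.87%.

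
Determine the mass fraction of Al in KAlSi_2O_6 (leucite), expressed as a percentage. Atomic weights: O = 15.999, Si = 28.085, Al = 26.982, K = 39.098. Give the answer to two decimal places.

Molar mass of KAlSi_2O_6: 1·39.098 + 1·26.982 + 2·28.085 + 6·15.999 = 218.244 g/mol.
Mass of Al per formula unit: 1 × 26.982 = 26.982 g.
Weight fraction Al = 26.982 / 218.244 = 0.1236.

12.36 wt%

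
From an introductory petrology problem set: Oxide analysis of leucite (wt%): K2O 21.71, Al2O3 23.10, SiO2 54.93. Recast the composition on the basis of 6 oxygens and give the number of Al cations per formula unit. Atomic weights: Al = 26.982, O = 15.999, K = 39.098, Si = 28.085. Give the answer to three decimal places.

0.993 Al apfu

K2O: 21.71/94.195 = 0.23048 mol → 0.46096 mol K, 0.23048 mol O.
Al2O3: 23.10/101.961 = 0.22656 mol → 0.45312 mol Al, 0.67968 mol O.
SiO2: 54.93/60.083 = 0.91424 mol → 0.91424 mol Si, 1.82848 mol O.
Total oxygen = 2.73864 mol. Normalization factor = 6/2.73864 = 2.19087.
Al per 6 O = 0.45312 × 2.19087 = 0.993.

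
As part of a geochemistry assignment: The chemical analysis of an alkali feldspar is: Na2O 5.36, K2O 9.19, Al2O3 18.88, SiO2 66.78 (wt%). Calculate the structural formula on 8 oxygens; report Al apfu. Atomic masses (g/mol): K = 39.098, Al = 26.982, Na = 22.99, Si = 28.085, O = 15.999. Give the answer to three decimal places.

Na2O: 5.36/61.979 = 0.08648 mol → 0.17296 mol Na, 0.08648 mol O.
K2O: 9.19/94.195 = 0.09756 mol → 0.19512 mol K, 0.09756 mol O.
Al2O3: 18.88/101.961 = 0.18517 mol → 0.37034 mol Al, 0.55551 mol O.
SiO2: 66.78/60.083 = 1.11146 mol → 1.11146 mol Si, 2.22292 mol O.
Total oxygen = 2.96247 mol. Normalization factor = 8/2.96247 = 2.70045.
Al per 8 O = 0.37034 × 2.70045 = 1.000.

1.000 Al apfu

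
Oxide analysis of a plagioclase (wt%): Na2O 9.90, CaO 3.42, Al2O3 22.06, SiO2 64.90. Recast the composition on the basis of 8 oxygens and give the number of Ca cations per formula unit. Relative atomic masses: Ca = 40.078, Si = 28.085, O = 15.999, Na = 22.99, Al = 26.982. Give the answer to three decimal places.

Na2O: 9.90/61.979 = 0.15973 mol → 0.31946 mol Na, 0.15973 mol O.
CaO: 3.42/56.077 = 0.06099 mol → 0.06099 mol Ca, 0.06099 mol O.
Al2O3: 22.06/101.961 = 0.21636 mol → 0.43272 mol Al, 0.64908 mol O.
SiO2: 64.90/60.083 = 1.08017 mol → 1.08017 mol Si, 2.16034 mol O.
Total oxygen = 3.03014 mol. Normalization factor = 8/3.03014 = 2.64014.
Ca per 8 O = 0.06099 × 2.64014 = 0.161.

0.161 Ca apfu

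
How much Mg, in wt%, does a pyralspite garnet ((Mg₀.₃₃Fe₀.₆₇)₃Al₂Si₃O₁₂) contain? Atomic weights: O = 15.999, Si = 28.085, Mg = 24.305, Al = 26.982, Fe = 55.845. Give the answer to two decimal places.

5.16 wt%

Molar mass of (Mg₀.₃₃Fe₀.₆₇)₃Al₂Si₃O₁₂: 0.99×24.305 + 2.01×55.845 + 2×26.982 + 3×28.085 + 12×15.999 = 466.517 g/mol.
Mass of Mg per formula unit: 0.99 × 24.305 = 24.062 g.
Weight fraction Mg = 24.062 / 466.517 = 0.0516.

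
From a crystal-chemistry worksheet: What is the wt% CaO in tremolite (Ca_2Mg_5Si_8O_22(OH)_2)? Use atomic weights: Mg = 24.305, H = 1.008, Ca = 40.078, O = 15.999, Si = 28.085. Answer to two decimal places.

Molar mass of Ca_2Mg_5Si_8O_22(OH)_2 = 2*40.078 + 5*24.305 + 8*28.085 + 24*15.999 + 2*1.008 = 812.353 g/mol.
Each formula unit contains 2 Ca, equivalent to 2/1 = 2.0000 mol CaO.
M(CaO) = 1×40.078 + 1×15.999 = 56.077 g/mol.
Mass of CaO per formula unit = 2.0000 × 56.077 = 112.154 g.
CaO wt% = 112.154 / 812.353 × 100 = 13.81%.

13.81 wt%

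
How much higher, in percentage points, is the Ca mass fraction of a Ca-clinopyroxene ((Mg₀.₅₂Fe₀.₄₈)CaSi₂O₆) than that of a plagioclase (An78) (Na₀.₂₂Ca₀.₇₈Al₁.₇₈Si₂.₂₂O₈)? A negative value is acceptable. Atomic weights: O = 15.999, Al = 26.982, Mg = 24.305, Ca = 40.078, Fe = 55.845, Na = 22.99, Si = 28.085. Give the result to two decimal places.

M((Mg₀.₅₂Fe₀.₄₈)CaSi₂O₆) = 231.686 g/mol, so wt% Ca = 40.078/231.686 × 100 = 17.30%.
M(Na₀.₂₂Ca₀.₇₈Al₁.₇₈Si₂.₂₂O₈) = 274.687 g/mol, so wt% Ca = 31.261/274.687 × 100 = 11.38%.
17.30 − 11.38 = 5.92 pp.

5.92 percentage points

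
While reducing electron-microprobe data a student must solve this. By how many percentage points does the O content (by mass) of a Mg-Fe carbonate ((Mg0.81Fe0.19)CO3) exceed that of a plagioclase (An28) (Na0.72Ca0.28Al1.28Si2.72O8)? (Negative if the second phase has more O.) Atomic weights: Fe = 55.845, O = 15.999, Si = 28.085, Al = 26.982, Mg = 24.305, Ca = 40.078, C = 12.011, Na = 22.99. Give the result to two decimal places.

M((Mg0.81Fe0.19)CO3) = 90.306 g/mol, so wt% O = 47.997/90.306 × 100 = 53.15%.
M(Na0.72Ca0.28Al1.28Si2.72O8) = 266.695 g/mol, so wt% O = 127.992/266.695 × 100 = 47.99%.
53.15 − 47.99 = 5.16 pp.

5.16 percentage points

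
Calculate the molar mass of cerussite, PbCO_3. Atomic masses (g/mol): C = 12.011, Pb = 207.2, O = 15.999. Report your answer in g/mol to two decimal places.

The formula mass is the sum 1*207.2 + 1*12.011 + 3*15.999.

267.21 g/mol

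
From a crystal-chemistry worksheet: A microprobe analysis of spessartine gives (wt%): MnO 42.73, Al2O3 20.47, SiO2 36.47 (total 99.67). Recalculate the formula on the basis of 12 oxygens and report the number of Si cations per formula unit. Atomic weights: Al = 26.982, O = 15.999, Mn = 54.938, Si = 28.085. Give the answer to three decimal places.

MnO (M=70.937): mol = 0.60237; Mn = 0.60237, O = 0.60237.
Al2O3 (M=101.961): mol = 0.20076; Al = 0.40152, O = 0.60228.
SiO2 (M=60.083): mol = 0.60699; Si = 0.60699, O = 1.21398.
ΣO = 2.41863; factor = 12/ΣO = 4.96149.
Si apfu = 0.60699 × 4.96149 = 3.012.

3.012 Si apfu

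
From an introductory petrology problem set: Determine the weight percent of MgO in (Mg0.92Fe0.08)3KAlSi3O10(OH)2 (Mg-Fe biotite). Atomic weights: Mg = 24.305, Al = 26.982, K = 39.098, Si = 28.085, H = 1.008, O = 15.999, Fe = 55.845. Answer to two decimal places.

Formula mass = 424.824 g/mol.
2.76 Mg → 2.7600 mol MgO per formula unit; M(MgO) = 40.304, so MgO mass = 111.239 g.
111.239/424.824 × 100 = 26.18 wt%.

26.18 wt%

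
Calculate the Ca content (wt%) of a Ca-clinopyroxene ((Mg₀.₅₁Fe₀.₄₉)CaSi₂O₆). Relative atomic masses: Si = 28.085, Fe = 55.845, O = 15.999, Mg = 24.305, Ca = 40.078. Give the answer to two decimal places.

17.27 wt%

Formula mass = 0.51*24.305 + 0.49*55.845 + 1*40.078 + 2*28.085 + 6*15.999 = 232.002 g/mol, of which 40.078 g is Ca.
So Ca makes up 40.078/232.002 = 0.1727 of the mass, i.e. 17.27%.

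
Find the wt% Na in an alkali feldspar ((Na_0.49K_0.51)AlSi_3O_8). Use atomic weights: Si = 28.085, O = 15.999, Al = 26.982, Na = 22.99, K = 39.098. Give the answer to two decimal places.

4.17 mass %

Formula mass = 0.49×22.99 + 0.51×39.098 + 1×26.982 + 3×28.085 + 8×15.999 = 270.434 g/mol, of which 11.265 g is Na.
So Na makes up 11.265/270.434 = 0.0417 of the mass, i.e. 4.17%.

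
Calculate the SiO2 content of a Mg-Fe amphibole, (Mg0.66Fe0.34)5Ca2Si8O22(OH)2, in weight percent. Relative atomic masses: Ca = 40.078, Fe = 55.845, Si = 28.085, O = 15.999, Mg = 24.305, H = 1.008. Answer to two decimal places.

55.51 wt%

M((Mg0.66Fe0.34)5Ca2Si8O22(OH)2) = 865.971 g/mol; M(SiO2) = 60.083 g/mol.
Moles SiO2 per formula unit = 8 Si ÷ 1 = 8.0000.
SiO2 fraction = (8.0000 × 60.083) / 865.971 = 480.664/865.971 = 0.5551.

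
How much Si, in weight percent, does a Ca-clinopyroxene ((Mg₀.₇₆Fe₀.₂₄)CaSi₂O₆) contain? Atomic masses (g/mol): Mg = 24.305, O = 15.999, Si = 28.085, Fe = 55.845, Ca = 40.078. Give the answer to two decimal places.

Molar mass of (Mg₀.₇₆Fe₀.₂₄)CaSi₂O₆: 0.76×24.305 + 0.24×55.845 + 1×40.078 + 2×28.085 + 6×15.999 = 224.117 g/mol.
Mass of Si per formula unit: 2 × 28.085 = 56.170 g.
Weight fraction Si = 56.170 / 224.117 = 0.2506.

25.06 weight percent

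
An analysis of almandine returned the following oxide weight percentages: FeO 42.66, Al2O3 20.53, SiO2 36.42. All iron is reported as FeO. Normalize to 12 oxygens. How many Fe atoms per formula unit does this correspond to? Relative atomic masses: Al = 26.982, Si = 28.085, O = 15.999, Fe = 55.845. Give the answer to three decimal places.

FeO: 42.66/71.844 = 0.59379 mol → 0.59379 mol Fe, 0.59379 mol O.
Al2O3: 20.53/101.961 = 0.20135 mol → 0.40270 mol Al, 0.60405 mol O.
SiO2: 36.42/60.083 = 0.60616 mol → 0.60616 mol Si, 1.21232 mol O.
Total oxygen = 2.41016 mol. Normalization factor = 12/2.41016 = 4.97892.
Fe per 12 O = 0.59379 × 4.97892 = 2.956.

2.956 Fe apfu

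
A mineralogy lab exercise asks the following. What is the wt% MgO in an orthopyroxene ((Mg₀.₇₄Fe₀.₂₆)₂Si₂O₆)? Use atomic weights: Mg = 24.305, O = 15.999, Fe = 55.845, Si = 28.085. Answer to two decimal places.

Molar mass of (Mg₀.₇₄Fe₀.₂₆)₂Si₂O₆ = 1.48*24.305 + 0.52*55.845 + 2*28.085 + 6*15.999 = 217.175 g/mol.
Each formula unit contains 1.48 Mg, equivalent to 1.48/1 = 1.4800 mol MgO.
M(MgO) = 1×24.305 + 1×15.999 = 40.304 g/mol.
Mass of MgO per formula unit = 1.4800 × 40.304 = 59.650 g.
MgO wt% = 59.650 / 217.175 × 100 = 27.47%.

27.47 wt%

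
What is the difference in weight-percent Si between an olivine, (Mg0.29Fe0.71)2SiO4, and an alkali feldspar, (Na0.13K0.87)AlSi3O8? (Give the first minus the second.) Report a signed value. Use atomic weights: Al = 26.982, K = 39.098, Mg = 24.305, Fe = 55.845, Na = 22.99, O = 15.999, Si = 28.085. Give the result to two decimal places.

M((Mg0.29Fe0.71)2SiO4) = 185.478 g/mol, so wt% Si = 28.085/185.478 × 100 = 15.14%.
M((Na0.13K0.87)AlSi3O8) = 276.233 g/mol, so wt% Si = 84.255/276.233 × 100 = 30.50%.
15.14 − 30.50 = -15.36 pp.

-15.36 percentage points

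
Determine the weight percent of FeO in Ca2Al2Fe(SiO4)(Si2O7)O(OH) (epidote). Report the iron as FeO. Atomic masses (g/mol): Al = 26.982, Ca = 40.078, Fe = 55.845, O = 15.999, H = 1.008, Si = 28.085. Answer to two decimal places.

14.87 wt%

Molar mass of Ca2Al2Fe(SiO4)(Si2O7)O(OH) = 2×40.078 + 2×26.982 + 1×55.845 + 3×28.085 + 13×15.999 + 1×1.008 = 483.215 g/mol.
Each formula unit contains 1 Fe, equivalent to 1/1 = 1.0000 mol FeO.
M(FeO) = 1×55.845 + 1×15.999 = 71.844 g/mol.
Mass of FeO per formula unit = 1.0000 × 71.844 = 71.844 g.
FeO wt% = 71.844 / 483.215 × 100 = 14.87%.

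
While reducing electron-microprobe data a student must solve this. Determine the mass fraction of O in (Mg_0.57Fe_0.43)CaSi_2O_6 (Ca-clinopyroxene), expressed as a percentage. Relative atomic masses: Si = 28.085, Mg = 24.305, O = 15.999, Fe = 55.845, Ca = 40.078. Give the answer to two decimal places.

Formula mass = 0.57*24.305 + 0.43*55.845 + 1*40.078 + 2*28.085 + 6*15.999 = 230.109 g/mol, of which 95.994 g is O.
So O makes up 95.994/230.109 = 0.4172 of the mass, i.e. 41.72%.

41.72 weight percent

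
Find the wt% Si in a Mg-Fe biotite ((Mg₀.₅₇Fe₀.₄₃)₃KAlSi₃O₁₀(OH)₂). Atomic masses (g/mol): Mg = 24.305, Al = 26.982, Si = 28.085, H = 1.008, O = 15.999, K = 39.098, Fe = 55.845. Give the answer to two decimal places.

Formula mass = 1.71·24.305 + 1.29·55.845 + 1·39.098 + 1·26.982 + 3·28.085 + 12·15.999 + 2·1.008 = 457.941 g/mol, of which 84.255 g is Si.
So Si makes up 84.255/457.941 = 0.1840 of the mass, i.e. 18.40%.

18.40 weight percent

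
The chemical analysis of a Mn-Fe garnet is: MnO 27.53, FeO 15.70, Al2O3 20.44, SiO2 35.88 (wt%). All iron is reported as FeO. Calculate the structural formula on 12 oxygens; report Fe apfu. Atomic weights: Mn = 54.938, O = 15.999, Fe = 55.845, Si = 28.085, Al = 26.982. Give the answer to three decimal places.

1.092 Fe apfu

27.53 wt% MnO ÷ 70.937 g/mol = 0.38809 mol, giving 0.38809 Mn and 0.38809 O.
15.70 wt% FeO ÷ 71.844 g/mol = 0.21853 mol, giving 0.21853 Fe and 0.21853 O.
20.44 wt% Al2O3 ÷ 101.961 g/mol = 0.20047 mol, giving 0.40094 Al and 0.60141 O.
35.88 wt% SiO2 ÷ 60.083 g/mol = 0.59717 mol, giving 0.59717 Si and 1.19434 O.
Oxygen sums to 2.40237; scaling by 12/2.40237 = 4.99507 puts the formula on 12 O.
Fe: 0.21853 × 4.99507 = 1.092 atoms per formula unit.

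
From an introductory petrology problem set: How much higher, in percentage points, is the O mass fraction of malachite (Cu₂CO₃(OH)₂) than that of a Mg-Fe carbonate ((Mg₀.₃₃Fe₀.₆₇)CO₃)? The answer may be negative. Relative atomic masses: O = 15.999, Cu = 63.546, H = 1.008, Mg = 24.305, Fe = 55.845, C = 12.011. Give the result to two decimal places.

First mineral: 79.995 g O in 221.114 g formula = 36.18 wt% O.
Second mineral: 47.997 g O in 105.445 g formula = 45.52 wt% O.
36.18% − 45.52% gives a difference of -9.34 percentage points.

-9.34 percentage points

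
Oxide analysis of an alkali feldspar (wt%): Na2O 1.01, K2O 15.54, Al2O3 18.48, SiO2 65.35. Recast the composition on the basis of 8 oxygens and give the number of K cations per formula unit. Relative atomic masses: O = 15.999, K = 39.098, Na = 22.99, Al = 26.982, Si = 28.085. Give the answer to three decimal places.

Na2O: 1.01/61.979 = 0.01630 mol → 0.03260 mol Na, 0.01630 mol O.
K2O: 15.54/94.195 = 0.16498 mol → 0.32996 mol K, 0.16498 mol O.
Al2O3: 18.48/101.961 = 0.18125 mol → 0.36250 mol Al, 0.54375 mol O.
SiO2: 65.35/60.083 = 1.08766 mol → 1.08766 mol Si, 2.17532 mol O.
Total oxygen = 2.90035 mol. Normalization factor = 8/2.90035 = 2.75829.
K per 8 O = 0.32996 × 2.75829 = 0.910.

0.910 K apfu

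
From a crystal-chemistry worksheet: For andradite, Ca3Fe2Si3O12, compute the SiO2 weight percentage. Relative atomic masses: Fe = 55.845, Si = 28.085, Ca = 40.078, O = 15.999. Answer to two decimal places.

Formula mass = 508.167 g/mol.
3 Si → 3.0000 mol SiO2 per formula unit; M(SiO2) = 60.083, so SiO2 mass = 180.249 g.
180.249/508.167 × 100 = 35.47 wt%.

35.47 wt%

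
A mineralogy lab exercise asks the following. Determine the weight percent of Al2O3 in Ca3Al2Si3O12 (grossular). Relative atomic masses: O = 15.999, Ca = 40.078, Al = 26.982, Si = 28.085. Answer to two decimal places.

22.64 wt%

M(Ca3Al2Si3O12) = 450.441 g/mol; M(Al2O3) = 101.961 g/mol.
Moles Al2O3 per formula unit = 2 Al ÷ 2 = 1.0000.
Al2O3 fraction = (1.0000 × 101.961) / 450.441 = 101.961/450.441 = 0.2264.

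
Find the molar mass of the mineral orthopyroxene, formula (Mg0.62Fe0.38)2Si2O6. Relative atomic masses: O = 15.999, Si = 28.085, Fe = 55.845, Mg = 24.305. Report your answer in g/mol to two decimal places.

224.74 g/mol

The formula mass is the sum 1.24(24.305) + 0.76(55.845) + 2(28.085) + 6(15.999).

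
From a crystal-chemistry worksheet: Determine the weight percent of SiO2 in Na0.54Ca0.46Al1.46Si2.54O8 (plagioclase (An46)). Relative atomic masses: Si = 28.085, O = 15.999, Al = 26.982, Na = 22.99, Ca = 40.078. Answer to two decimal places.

Molar mass of Na0.54Ca0.46Al1.46Si2.54O8 = 0.54·22.99 + 0.46·40.078 + 1.46·26.982 + 2.54·28.085 + 8·15.999 = 269.572 g/mol.
Each formula unit contains 2.54 Si, equivalent to 2.54/1 = 2.5400 mol SiO2.
M(SiO2) = 1×28.085 + 2×15.999 = 60.083 g/mol.
Mass of SiO2 per formula unit = 2.5400 × 60.083 = 152.611 g.
SiO2 wt% = 152.611 / 269.572 × 100 = 56.61%.

56.61 wt%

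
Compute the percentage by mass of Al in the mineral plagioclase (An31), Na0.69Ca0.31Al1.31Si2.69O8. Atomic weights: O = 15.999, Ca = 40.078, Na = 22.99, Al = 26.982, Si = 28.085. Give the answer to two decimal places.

13.23 wt%

Formula mass = 0.69·22.99 + 0.31·40.078 + 1.31·26.982 + 2.69·28.085 + 8·15.999 = 267.174 g/mol, of which 35.346 g is Al.
So Al makes up 35.346/267.174 = 0.1323 of the mass, i.e. 13.23%.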